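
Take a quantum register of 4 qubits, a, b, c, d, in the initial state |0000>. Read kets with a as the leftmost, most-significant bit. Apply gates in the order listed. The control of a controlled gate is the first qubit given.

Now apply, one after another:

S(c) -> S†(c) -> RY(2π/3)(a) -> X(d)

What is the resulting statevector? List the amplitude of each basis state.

After the circuit, the state carries amplitude 1/2 on |0001>, sqrt(3)/2 on |1001>, and 0 on every other basis state. Key observation: steps 1-2 multiply out to the identity, so the circuit reduces to the remaining gates.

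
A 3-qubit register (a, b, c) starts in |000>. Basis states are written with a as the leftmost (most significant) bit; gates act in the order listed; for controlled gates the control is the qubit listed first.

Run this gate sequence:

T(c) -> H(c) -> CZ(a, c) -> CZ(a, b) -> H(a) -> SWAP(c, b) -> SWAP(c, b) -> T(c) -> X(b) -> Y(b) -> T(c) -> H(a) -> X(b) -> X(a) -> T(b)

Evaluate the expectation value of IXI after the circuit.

The expectation value of IXI is 0. Key observation: steps 6-7 multiply out to the identity, so the circuit reduces to the remaining gates.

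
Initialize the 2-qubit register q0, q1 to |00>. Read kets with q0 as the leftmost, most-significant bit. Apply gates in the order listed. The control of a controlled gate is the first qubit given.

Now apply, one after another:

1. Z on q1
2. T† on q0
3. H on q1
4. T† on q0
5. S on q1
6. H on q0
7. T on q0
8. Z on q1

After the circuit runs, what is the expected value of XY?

The observable XY averages to -sqrt(2)/2.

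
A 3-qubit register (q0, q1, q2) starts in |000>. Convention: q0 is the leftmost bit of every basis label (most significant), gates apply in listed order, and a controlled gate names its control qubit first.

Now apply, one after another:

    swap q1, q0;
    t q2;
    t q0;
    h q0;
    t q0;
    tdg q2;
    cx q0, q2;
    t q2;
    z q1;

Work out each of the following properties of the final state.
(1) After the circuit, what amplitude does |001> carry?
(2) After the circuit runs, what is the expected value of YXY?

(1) |001> carries amplitude 0 in the final state.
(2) In the final state, YXY has expectation 0.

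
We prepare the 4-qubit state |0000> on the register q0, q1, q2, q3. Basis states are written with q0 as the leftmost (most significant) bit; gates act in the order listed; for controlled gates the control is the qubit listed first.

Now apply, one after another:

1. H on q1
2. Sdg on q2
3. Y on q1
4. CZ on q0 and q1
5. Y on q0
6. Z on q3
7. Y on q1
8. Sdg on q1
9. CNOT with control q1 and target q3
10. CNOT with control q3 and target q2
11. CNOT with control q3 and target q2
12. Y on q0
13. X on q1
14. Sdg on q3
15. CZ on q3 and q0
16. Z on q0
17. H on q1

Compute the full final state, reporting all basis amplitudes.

After the circuit, the state carries amplitude 1/2 on |0000>, -1/2 on |0001>, -1/2 on |0100>, -1/2 on |0101>, and 0 on every other basis state.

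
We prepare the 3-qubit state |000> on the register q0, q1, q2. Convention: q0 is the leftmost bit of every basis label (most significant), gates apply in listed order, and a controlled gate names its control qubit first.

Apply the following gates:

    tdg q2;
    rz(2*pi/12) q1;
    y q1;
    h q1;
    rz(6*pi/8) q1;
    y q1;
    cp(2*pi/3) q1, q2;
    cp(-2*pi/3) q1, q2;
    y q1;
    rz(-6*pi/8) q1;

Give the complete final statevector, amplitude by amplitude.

The resulting statevector has amplitude sqrt(2)*exp(5*I*pi/12)/2 on |000>, -sqrt(2)*exp(5*I*pi/12)/2 on |010>, and 0 on every other basis state.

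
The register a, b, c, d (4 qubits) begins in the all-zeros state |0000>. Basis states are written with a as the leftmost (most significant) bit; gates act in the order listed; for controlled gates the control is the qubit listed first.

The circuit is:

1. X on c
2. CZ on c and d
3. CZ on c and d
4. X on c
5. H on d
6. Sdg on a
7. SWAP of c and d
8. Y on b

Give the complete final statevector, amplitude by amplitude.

The resulting statevector has amplitude sqrt(2)*I/2 on |0100>, sqrt(2)*I/2 on |0110>, and 0 on every other basis state. Key observation: steps 1-4 multiply out to the identity, so the circuit reduces to the remaining gates.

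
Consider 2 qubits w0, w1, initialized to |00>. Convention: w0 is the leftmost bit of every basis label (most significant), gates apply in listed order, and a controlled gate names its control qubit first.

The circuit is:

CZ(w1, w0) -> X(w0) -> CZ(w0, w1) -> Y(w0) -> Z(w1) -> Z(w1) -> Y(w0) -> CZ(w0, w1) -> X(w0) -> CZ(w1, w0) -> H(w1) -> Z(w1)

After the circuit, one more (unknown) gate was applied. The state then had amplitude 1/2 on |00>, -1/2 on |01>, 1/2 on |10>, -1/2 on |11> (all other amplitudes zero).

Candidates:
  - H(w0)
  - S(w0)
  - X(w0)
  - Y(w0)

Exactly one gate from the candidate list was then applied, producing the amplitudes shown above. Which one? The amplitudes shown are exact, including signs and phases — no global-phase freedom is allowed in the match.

The applied gate was H(w0). Key observation: steps 2-9 multiply out to the identity, so the circuit reduces to the remaining gates.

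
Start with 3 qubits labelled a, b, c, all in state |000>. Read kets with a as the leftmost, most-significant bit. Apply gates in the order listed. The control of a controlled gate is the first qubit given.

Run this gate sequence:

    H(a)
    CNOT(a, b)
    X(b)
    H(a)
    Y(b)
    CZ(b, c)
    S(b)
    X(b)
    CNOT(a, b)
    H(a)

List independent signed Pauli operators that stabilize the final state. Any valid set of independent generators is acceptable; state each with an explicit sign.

One valid set of independent stabilizer generators is -YII, +IYI, +IIZ (any independent generating set of the same group is equally correct).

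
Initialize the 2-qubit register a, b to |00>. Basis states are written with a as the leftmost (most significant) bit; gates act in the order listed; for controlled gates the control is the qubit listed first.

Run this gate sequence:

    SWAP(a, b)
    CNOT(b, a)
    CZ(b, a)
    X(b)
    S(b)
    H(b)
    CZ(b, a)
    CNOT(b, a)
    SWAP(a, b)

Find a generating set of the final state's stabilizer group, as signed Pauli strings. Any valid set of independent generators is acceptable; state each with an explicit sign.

The stabilizer group can be generated by -XX, +ZZ, among other valid generating sets.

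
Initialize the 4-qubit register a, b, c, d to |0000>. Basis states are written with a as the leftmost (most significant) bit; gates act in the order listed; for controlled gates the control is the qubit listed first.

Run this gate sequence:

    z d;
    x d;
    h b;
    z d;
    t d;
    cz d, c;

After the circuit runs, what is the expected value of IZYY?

The expectation value of IZYY is 0.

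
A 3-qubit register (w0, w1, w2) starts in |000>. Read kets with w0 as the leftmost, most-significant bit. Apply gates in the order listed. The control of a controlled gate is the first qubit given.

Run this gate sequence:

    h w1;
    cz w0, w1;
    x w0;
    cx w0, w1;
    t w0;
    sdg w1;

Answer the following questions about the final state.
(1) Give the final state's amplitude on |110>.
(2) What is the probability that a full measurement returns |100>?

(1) The final state's coefficient on |110> equals -sqrt(2)*exp(3*I*pi/4)/2.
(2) The probability of measuring |100> is 1/2.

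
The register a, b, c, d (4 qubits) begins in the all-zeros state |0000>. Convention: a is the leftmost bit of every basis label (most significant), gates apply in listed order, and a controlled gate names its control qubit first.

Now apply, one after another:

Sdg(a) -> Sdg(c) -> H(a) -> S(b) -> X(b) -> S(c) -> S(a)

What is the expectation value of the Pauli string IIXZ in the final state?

The expectation value of IIXZ is 0.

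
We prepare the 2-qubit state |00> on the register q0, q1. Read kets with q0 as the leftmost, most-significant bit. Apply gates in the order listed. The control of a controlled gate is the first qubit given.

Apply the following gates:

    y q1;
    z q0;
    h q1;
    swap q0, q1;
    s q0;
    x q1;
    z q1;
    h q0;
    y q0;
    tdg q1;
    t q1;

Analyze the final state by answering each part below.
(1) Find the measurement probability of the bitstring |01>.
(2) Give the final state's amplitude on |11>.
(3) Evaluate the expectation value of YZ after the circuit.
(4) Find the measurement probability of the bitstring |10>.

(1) A full measurement returns |01> with probability 1/2.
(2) |11> carries amplitude 1/2 - I/2 in the final state.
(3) The observable YZ averages to -1.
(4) Outcome |10> occurs with probability 0.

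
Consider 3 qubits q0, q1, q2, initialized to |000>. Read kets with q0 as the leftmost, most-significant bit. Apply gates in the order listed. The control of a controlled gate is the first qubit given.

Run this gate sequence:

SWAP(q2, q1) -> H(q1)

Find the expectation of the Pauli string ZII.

The observable ZII averages to 1.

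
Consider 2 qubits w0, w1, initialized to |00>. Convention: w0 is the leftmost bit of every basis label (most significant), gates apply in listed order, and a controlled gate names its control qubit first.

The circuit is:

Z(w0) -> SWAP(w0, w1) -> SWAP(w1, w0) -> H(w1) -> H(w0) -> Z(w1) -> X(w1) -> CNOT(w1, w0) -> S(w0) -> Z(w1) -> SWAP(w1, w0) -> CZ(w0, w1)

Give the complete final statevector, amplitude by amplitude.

The resulting statevector has amplitude -1/2 on |00>, -I/2 on |01>, -1/2 on |10>, I/2 on |11>.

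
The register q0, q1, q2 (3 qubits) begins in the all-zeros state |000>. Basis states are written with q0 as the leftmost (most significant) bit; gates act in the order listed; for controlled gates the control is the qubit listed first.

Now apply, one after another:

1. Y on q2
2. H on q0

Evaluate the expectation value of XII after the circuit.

The expectation value of XII is 1.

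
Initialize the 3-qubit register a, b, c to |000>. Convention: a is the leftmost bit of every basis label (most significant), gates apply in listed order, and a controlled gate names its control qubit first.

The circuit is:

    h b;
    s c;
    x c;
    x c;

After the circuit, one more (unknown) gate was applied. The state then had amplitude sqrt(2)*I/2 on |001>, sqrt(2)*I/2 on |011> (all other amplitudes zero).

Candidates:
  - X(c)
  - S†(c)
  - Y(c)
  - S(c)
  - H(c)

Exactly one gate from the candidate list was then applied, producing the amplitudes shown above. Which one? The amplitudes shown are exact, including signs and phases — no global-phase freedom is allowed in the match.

The applied gate was Y(c). Key observation: steps 3-4 multiply out to the identity, so the circuit reduces to the remaining gates.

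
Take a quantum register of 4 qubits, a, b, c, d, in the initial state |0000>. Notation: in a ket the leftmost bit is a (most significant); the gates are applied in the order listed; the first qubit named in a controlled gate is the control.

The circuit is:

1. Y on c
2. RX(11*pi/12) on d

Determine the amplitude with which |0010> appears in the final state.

The final state's coefficient on |0010> equals -I*sqrt(6 - 3*sqrt(2))/4 + I*sqrt(sqrt(2) + 2)/4.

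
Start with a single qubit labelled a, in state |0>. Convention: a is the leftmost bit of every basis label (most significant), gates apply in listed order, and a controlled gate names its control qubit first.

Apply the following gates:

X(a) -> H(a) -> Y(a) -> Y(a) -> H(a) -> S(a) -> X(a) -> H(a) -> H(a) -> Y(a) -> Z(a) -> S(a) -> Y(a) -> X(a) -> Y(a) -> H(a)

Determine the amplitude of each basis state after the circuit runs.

The resulting statevector has amplitude -sqrt(2)*I/2 on |0>, -sqrt(2)*I/2 on |1>.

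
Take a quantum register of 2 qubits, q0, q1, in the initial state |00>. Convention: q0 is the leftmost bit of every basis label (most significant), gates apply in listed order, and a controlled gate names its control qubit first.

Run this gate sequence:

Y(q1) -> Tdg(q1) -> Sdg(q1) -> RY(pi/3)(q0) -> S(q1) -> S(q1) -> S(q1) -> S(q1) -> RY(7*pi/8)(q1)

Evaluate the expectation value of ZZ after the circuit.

The expectation value of ZZ is sqrt(sqrt(2) + 2)/4. Key observation: steps 5-8 multiply out to the identity, so the circuit reduces to the remaining gates.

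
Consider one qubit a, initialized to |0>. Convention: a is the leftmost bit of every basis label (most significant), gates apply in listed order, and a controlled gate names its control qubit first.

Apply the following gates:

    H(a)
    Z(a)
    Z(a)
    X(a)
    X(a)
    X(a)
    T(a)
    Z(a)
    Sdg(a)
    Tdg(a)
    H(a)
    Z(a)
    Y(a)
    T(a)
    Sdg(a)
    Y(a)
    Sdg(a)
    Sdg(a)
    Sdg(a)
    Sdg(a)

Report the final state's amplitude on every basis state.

The resulting statevector has amplitude sqrt(2)/2 on |0>, -1/2 + I/2 on |1>.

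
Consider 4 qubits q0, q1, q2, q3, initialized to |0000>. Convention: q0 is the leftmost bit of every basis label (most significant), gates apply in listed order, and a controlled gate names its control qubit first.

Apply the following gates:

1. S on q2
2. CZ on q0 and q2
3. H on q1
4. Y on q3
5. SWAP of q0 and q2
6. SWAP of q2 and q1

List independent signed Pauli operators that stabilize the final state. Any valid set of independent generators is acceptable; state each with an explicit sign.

The final state is stabilized by the group generated by +IIXI, +ZIII, +IZII, -IIIZ; other independent generating sets are equally valid.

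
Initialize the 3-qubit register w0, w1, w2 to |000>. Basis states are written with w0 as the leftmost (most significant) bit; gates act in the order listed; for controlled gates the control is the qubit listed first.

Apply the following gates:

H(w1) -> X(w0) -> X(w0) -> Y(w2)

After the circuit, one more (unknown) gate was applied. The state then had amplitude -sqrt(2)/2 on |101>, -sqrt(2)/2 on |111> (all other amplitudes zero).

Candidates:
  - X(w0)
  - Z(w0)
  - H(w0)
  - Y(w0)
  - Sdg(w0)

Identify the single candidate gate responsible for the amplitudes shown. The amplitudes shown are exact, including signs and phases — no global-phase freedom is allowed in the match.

The unique candidate consistent with the amplitudes is Y(w0). Key observation: gates 2-3 undo each other exactly, leaving only the rest of the circuit to track.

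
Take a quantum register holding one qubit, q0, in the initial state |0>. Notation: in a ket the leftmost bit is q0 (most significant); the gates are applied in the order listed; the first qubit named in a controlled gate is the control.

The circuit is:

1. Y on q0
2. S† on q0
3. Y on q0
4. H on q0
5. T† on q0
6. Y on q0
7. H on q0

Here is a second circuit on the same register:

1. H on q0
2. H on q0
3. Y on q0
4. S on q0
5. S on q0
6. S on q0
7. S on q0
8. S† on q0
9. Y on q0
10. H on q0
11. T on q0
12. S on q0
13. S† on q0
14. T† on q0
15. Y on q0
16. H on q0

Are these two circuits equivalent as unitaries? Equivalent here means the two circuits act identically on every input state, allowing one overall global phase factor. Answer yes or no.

No — the two circuits implement different unitaries, even allowing a global phase.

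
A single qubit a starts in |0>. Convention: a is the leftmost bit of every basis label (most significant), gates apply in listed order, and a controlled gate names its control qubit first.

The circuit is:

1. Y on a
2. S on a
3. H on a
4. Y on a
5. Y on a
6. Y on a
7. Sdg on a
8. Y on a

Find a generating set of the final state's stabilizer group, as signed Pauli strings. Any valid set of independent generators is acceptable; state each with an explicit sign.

The stabilizer group can be generated by -Y, among other valid generating sets.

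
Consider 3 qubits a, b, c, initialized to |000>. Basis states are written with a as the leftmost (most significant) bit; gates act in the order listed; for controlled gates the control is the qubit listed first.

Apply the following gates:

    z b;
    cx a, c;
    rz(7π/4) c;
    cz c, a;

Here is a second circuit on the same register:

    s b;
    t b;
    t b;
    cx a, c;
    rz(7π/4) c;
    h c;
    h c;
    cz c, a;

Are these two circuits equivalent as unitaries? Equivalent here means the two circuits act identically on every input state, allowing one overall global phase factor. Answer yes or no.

Yes, they are equivalent — the unitaries differ by at most a global phase.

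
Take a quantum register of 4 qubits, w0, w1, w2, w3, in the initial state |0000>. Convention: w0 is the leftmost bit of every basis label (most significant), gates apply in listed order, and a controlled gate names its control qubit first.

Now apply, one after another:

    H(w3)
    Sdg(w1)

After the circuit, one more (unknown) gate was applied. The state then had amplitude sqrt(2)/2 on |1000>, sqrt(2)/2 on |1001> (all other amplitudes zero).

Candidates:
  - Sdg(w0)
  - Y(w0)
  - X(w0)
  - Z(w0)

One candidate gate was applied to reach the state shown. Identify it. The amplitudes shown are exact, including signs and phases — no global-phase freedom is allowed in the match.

The applied gate was X(w0).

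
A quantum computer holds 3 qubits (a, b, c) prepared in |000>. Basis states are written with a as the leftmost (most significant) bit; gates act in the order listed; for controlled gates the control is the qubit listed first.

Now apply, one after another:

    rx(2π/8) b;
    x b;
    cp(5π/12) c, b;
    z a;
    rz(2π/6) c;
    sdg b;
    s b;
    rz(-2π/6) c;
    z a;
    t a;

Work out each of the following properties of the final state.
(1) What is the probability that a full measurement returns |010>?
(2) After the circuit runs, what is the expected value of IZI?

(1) Outcome |010> occurs with probability sqrt(2)/4 + 1/2. Key observation: steps 4-9 multiply out to the identity, so the circuit reduces to the remaining gates.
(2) The expectation value of IZI is -sqrt(2)/2.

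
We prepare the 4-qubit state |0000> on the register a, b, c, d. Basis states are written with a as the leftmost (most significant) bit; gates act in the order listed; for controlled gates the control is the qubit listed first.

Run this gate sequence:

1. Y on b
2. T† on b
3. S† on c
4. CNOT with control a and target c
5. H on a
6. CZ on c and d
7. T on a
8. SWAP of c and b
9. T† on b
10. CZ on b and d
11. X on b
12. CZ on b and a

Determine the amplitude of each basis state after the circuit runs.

The final amplitudes are sqrt(2)*exp(I*pi/4)/2 on |0110>, -sqrt(2)*I/2 on |1110>, and 0 on every other basis state.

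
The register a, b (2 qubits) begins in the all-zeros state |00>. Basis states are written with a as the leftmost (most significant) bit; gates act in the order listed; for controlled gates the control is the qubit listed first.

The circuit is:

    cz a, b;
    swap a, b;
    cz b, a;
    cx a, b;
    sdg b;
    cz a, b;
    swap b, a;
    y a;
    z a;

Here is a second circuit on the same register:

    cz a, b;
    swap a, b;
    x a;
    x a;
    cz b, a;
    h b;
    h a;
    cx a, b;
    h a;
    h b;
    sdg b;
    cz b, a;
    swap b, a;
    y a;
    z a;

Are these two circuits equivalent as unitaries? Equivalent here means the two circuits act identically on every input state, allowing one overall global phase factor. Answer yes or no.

No: there is an input state on which the two circuits produce genuinely different outputs (not merely differing by a phase).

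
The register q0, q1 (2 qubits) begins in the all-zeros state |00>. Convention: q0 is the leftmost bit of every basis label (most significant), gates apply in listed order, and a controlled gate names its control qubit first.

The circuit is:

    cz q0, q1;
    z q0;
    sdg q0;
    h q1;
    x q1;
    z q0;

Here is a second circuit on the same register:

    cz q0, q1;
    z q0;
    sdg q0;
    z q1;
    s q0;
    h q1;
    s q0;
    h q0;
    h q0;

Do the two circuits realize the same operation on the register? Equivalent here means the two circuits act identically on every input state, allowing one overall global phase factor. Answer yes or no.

Yes, they are equivalent — the unitaries differ by at most a global phase.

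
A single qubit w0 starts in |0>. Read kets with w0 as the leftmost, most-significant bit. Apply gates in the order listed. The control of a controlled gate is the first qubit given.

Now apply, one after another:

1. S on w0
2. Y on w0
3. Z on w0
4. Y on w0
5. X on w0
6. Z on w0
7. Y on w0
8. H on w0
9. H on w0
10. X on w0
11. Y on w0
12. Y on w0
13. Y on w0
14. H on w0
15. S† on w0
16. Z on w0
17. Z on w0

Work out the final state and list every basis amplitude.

The resulting statevector has amplitude -sqrt(2)/2 on |0>, sqrt(2)*I/2 on |1>.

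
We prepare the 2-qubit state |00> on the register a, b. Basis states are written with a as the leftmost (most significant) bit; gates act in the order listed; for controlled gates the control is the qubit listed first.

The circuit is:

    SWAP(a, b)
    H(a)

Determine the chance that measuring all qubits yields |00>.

The probability of measuring |00> is 1/2.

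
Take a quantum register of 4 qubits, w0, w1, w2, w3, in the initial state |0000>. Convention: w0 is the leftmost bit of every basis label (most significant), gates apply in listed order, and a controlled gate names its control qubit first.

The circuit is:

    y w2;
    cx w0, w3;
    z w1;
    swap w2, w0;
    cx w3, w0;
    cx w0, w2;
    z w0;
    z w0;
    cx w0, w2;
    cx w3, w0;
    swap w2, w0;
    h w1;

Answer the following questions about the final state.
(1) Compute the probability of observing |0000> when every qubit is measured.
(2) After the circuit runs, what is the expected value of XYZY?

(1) A full measurement returns |0000> with probability 0. Key observation: gates 4-11 undo each other exactly, leaving only the rest of the circuit to track.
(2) The expectation value of XYZY is 0.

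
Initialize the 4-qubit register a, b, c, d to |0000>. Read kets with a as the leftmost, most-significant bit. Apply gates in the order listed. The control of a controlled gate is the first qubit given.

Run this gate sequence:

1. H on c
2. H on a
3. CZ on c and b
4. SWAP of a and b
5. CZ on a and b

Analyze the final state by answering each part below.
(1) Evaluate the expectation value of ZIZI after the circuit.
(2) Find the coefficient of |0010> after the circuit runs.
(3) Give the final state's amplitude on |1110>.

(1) In the final state, ZIZI has expectation 0.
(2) The final state's coefficient on |0010> equals 1/2.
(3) |1110> carries amplitude 0 in the final state.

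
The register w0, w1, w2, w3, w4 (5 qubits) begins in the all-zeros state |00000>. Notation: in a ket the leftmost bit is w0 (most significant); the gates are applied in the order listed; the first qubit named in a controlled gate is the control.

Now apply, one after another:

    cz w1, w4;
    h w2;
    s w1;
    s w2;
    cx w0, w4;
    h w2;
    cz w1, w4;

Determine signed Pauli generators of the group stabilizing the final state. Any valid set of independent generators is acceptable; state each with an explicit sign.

The final state is stabilized by the group generated by -IIYII, +ZIIII, +IZIII, +IIIZI, +IIIIZ; other independent generating sets are equally valid.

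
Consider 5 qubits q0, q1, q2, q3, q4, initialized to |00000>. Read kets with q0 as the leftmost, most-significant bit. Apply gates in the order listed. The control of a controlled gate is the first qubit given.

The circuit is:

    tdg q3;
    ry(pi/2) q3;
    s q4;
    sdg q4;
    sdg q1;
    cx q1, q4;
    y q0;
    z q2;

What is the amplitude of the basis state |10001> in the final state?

The amplitude on |10001> is 0. Key observation: the block from step 3 through step 4 cancels to the identity and can be dropped.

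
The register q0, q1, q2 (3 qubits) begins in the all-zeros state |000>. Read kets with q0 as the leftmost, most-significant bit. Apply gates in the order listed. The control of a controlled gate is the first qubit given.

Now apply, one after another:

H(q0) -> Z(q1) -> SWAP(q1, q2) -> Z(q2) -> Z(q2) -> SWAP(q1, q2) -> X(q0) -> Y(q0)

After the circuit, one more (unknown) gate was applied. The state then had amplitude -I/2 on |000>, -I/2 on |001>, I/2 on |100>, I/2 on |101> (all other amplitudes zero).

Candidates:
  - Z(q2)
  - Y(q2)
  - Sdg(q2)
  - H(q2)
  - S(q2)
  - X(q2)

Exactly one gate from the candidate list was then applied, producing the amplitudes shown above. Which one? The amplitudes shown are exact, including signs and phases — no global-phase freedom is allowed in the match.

It was H(q2) that produced the state shown. Key observation: the block from step 3 through step 6 cancels to the identity and can be dropped.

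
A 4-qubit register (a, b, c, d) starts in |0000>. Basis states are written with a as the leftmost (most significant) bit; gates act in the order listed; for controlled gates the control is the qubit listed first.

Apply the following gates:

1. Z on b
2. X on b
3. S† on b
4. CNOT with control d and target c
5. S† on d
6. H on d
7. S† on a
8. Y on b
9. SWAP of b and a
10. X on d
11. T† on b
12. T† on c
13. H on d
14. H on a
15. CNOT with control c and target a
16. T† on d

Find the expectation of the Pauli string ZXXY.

The observable ZXXY averages to 0.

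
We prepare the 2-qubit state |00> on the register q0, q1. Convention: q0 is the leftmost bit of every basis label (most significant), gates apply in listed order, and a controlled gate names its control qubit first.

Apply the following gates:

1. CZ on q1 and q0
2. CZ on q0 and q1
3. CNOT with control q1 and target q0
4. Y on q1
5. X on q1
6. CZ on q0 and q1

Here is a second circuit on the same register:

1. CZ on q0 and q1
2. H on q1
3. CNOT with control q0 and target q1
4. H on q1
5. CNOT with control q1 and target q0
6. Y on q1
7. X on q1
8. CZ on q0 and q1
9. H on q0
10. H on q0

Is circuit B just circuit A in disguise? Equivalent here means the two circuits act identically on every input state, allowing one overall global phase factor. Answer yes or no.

Yes, they are equivalent — the unitaries differ by at most a global phase.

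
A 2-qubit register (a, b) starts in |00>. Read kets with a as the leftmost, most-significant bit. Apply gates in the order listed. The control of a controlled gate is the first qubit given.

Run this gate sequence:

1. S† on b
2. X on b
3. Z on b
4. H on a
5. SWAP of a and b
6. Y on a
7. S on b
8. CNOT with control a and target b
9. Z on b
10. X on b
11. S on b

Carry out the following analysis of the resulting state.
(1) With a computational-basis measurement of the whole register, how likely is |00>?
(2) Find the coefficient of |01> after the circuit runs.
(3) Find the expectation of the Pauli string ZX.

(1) The probability of measuring |00> is 1/2.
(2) The amplitude on |01> is -sqrt(2)/2.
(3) The observable ZX averages to -1.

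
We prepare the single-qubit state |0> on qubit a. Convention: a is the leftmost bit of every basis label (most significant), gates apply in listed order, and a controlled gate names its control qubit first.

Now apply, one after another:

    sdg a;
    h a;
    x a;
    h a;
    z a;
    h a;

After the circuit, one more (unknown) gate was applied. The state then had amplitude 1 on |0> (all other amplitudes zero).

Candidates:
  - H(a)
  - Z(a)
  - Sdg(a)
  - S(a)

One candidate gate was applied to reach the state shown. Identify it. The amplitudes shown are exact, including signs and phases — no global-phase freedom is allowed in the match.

The applied gate was H(a). Key observation: the block from step 2 through step 5 cancels to the identity and can be dropped.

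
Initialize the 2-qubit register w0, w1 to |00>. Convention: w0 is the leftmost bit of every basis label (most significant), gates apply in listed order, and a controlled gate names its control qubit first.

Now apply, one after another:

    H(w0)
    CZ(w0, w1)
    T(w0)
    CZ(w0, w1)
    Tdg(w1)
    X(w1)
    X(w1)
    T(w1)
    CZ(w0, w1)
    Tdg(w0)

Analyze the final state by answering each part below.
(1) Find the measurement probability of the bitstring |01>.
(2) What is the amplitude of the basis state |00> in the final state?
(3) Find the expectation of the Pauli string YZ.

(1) A full measurement returns |01> with probability 0.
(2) The amplitude on |00> is sqrt(2)/2.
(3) The observable YZ averages to 0.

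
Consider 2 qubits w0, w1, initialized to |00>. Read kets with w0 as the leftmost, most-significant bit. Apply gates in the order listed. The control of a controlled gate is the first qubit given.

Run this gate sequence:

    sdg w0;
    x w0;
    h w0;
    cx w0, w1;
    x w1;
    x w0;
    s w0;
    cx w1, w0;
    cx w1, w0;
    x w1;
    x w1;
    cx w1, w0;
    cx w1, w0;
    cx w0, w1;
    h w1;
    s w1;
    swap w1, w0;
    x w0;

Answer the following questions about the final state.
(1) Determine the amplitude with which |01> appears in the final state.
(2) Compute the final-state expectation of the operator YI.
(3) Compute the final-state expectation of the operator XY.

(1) The amplitude on |01> is -1/2. Key observation: gates 8-13 undo each other exactly, leaving only the rest of the circuit to track.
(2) In the final state, YI has expectation -1.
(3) In the final state, XY has expectation 0.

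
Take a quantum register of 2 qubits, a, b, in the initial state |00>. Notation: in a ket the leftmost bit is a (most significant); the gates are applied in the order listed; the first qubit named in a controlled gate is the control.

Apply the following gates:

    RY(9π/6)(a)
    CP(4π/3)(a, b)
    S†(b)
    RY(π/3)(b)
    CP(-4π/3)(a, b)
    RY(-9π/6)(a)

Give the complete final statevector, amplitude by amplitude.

After the circuit, the state carries amplitude sqrt(3)/2 on |00>, 1/4 + exp(2*I*pi/3)/4 on |01>, 0 on |10>, 1/4 - exp(2*I*pi/3)/4 on |11>.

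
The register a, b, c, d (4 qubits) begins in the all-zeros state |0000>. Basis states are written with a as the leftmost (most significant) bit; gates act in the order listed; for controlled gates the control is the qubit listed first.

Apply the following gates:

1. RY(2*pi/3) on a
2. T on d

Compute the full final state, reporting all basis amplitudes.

After the circuit, the state carries amplitude 1/2 on |0000>, sqrt(3)/2 on |1000>, and 0 on every other basis state.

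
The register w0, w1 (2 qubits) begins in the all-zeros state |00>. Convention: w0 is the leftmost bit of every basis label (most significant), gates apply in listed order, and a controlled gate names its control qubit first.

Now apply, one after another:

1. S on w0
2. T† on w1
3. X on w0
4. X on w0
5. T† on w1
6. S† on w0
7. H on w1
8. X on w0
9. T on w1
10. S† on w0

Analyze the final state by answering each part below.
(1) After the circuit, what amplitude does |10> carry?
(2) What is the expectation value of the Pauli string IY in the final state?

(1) |10> carries amplitude -sqrt(2)*I/2 in the final state.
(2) The observable IY averages to sqrt(2)/2.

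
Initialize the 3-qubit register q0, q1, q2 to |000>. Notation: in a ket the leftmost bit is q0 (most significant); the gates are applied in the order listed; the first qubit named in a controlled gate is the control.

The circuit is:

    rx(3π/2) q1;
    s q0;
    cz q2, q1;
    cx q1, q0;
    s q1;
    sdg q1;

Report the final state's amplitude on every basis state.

The final amplitudes are -sqrt(2)/2 on |000>, -sqrt(2)*I/2 on |110>, and 0 on every other basis state. Key observation: gates 5-6 undo each other exactly, leaving only the rest of the circuit to track.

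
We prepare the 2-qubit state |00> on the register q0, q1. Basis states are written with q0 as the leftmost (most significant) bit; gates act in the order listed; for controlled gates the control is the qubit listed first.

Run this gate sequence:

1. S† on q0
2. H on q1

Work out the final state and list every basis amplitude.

The resulting statevector has amplitude sqrt(2)/2 on |00>, sqrt(2)/2 on |01>, 0 on |10>, 0 on |11>.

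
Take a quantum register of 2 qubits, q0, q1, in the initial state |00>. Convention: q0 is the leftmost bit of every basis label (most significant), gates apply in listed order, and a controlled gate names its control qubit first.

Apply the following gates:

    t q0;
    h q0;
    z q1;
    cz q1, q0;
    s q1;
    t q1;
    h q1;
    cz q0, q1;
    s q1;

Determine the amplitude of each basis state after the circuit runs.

After the circuit, the state carries amplitude 1/2 on |00>, I/2 on |01>, 1/2 on |10>, -I/2 on |11>.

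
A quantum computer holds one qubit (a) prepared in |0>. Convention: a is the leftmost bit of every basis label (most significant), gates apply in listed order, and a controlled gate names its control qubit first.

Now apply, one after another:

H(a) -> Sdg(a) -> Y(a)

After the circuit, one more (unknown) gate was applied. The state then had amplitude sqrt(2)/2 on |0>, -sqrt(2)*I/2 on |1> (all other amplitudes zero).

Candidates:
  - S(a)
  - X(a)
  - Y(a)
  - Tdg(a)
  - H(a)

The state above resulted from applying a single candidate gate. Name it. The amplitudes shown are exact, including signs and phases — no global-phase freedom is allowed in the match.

It was Y(a) that produced the state shown.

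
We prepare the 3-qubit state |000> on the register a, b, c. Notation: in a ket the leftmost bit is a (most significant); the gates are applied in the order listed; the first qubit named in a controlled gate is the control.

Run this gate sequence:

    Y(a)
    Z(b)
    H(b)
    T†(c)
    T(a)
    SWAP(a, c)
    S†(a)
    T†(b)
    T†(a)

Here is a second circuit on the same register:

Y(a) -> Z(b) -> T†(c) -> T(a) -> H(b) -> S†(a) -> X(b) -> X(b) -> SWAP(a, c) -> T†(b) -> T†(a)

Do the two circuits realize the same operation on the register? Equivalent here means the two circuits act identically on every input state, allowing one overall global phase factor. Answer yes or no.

No — the two circuits implement different unitaries, even allowing a global phase.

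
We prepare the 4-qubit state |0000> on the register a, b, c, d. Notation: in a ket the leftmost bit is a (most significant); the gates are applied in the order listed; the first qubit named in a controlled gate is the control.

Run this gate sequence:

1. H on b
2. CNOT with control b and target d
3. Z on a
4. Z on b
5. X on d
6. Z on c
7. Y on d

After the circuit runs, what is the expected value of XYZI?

The observable XYZI averages to 0.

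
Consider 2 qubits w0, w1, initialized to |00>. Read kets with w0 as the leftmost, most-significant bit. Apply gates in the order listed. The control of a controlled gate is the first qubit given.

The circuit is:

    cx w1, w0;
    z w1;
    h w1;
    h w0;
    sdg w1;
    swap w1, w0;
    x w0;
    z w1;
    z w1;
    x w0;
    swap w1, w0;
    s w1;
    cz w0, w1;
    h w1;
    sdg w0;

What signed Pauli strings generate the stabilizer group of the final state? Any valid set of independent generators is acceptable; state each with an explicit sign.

One valid set of independent stabilizer generators is -XY, +ZZ (any independent generating set of the same group is equally correct). Key observation: gates 5-12 undo each other exactly, leaving only the rest of the circuit to track.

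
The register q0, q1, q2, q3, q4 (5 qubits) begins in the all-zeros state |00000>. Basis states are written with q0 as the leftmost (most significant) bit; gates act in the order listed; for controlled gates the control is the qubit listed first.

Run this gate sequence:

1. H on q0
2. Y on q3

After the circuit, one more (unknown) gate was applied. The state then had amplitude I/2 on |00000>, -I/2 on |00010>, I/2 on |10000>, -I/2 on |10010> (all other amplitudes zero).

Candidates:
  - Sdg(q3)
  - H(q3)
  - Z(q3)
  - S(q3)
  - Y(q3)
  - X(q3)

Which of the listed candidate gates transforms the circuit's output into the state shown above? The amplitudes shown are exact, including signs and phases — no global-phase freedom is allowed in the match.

The applied gate was H(q3).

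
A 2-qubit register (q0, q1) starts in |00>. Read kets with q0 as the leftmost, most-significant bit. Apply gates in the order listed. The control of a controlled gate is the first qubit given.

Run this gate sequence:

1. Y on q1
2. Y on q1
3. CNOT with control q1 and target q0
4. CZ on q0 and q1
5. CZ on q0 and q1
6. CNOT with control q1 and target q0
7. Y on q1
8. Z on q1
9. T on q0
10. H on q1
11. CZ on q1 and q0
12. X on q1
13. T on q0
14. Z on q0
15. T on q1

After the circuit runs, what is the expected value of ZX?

The expectation value of ZX is -sqrt(2)/2.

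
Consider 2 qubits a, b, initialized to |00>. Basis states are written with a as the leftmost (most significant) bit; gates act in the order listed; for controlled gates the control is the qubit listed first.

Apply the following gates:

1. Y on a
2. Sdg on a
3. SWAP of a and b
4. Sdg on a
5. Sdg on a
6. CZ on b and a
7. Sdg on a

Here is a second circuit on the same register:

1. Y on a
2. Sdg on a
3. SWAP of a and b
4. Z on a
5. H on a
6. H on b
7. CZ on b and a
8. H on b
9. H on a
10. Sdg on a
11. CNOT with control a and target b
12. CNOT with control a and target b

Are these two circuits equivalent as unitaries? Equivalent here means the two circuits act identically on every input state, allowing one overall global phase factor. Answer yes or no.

No — the two circuits implement different unitaries, even allowing a global phase.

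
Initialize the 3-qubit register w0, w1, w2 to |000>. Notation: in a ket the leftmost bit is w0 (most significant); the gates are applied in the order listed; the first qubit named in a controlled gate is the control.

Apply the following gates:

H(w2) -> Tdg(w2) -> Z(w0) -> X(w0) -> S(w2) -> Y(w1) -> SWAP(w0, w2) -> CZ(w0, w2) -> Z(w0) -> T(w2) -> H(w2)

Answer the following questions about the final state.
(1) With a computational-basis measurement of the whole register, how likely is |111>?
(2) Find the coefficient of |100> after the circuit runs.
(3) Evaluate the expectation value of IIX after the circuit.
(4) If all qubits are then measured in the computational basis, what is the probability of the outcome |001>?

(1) Outcome |111> occurs with probability 1/4.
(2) The final state's coefficient on |100> equals 0.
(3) In the final state, IIX has expectation -1.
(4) Outcome |001> occurs with probability 0.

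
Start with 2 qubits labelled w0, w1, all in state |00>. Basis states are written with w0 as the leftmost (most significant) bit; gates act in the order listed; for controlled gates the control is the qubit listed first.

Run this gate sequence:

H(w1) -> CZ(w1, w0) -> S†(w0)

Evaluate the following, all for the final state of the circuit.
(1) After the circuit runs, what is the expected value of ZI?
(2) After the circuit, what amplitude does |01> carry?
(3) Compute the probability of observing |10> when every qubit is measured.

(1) The observable ZI averages to 1.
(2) The amplitude on |01> is sqrt(2)/2.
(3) The probability of measuring |10> is 0.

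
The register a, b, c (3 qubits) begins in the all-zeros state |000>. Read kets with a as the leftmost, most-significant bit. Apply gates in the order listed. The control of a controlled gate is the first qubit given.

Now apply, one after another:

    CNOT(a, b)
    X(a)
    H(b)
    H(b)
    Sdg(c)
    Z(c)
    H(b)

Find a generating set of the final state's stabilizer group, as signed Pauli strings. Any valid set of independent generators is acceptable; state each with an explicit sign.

The stabilizer group can be generated by +IXI, -ZII, +IIZ, among other valid generating sets.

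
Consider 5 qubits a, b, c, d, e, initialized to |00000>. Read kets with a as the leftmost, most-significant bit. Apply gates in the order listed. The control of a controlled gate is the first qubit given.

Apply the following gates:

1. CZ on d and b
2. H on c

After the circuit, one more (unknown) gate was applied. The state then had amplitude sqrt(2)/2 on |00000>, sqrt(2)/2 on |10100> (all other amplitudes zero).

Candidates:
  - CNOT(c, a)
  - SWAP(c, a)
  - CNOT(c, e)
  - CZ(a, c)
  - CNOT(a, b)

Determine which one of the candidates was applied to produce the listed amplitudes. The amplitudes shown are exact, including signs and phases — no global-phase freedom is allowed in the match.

The applied gate was CNOT(c, a).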